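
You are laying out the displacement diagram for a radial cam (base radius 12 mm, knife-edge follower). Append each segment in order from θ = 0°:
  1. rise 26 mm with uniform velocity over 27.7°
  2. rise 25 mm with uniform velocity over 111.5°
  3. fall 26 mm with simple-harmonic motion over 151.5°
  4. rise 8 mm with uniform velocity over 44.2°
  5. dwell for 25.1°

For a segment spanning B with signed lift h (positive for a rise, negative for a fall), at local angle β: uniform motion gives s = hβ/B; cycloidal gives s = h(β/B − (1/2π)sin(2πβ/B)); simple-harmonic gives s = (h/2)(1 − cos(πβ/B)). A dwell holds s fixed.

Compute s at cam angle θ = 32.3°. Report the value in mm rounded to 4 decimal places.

seg 1 [0°–27.7°] uniform, h=26: full span → s += 26 → s = 26.0000
seg 2 [27.7°–139.2°] uniform, h=25: θ=32.3° here. β=4.6, B=111.5. 25·4.6/111.5 = 1.0314 → s = 27.0314

27.0314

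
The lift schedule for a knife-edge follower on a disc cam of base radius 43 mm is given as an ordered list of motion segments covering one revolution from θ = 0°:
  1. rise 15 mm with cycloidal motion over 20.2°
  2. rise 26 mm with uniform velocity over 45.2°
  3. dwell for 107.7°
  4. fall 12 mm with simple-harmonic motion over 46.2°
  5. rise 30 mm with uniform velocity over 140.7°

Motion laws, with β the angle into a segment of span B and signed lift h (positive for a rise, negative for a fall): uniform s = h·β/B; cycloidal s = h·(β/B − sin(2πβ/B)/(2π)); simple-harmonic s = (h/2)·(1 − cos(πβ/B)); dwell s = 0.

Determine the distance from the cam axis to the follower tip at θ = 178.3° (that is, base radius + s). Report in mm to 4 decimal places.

seg 1 [0°–20.2°] cycloidal, h=15: full span → s += 15 → s = 15.0000
seg 2 [20.2°–65.4°] uniform, h=26: full span → s += 26 → s = 41.0000
seg 3 [65.4°–173.1°] dwell: s stays 41.0000
seg 4 [173.1°–219.3°] simple-harmonic, h=-12: θ=178.3° here. β=5.2, B=46.2. -12/2·(1 − cos(π·0.1126)) = -0.3712 → s = 40.6288
radial distance = base radius + s = 43 + 40.6288 = 83.6288

83.6288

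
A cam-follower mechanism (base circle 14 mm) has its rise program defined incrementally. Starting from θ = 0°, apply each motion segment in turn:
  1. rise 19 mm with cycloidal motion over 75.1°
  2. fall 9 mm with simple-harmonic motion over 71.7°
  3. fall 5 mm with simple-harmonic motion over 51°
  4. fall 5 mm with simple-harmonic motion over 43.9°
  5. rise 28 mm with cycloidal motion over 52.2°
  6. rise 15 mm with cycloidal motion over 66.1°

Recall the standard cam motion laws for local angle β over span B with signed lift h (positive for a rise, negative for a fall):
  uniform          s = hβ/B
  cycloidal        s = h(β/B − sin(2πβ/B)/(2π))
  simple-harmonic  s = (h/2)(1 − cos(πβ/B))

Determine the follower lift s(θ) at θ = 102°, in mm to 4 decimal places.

seg 1 [0°–75.1°] cycloidal, h=19: full span → s += 19 → s = 19.0000
seg 2 [75.1°–146.8°] simple-harmonic, h=-9: θ=102° here. β=26.9, B=71.7. -9/2·(1 − cos(π·0.3752)) = -2.7802 → s = 16.2198

16.2198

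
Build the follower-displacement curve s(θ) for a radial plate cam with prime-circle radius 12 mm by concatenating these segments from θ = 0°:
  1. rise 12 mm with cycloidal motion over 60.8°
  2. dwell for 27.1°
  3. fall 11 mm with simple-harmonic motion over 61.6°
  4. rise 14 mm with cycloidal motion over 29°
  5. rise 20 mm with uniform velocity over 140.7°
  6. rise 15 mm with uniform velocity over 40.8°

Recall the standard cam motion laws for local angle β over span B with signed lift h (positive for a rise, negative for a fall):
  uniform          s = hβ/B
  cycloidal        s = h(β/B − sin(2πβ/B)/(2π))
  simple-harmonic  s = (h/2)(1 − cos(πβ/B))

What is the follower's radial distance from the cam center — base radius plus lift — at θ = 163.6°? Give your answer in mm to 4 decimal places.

seg 1 [0°–60.8°] cycloidal, h=12: full span → s += 12 → s = 12.0000
seg 2 [60.8°–87.9°] dwell: s stays 12.0000
seg 3 [87.9°–149.5°] simple-harmonic, h=-11: full span → s += -11 → s = 1.0000
seg 4 [149.5°–178.5°] cycloidal, h=14: θ=163.6° here. β=14.1, B=29. 14·(0.4862 − sin(2π·0.4862)/(2π)) = 6.6140 → s = 7.6140
radial distance = base radius + s = 12 + 7.6140 = 19.6140

19.6140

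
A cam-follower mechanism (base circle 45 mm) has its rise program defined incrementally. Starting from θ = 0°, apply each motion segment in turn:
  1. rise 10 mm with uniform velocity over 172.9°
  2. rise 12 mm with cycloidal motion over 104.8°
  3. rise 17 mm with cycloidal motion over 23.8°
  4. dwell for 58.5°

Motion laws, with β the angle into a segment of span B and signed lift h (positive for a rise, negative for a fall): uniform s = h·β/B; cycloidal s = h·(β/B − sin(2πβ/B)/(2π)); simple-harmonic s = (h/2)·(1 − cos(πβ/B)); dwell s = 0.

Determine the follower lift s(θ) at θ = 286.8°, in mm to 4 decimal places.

seg 1 [0°–172.9°] uniform, h=10: full span → s += 10 → s = 10.0000
seg 2 [172.9°–277.7°] cycloidal, h=12: full span → s += 12 → s = 22.0000
seg 3 [277.7°–301.5°] cycloidal, h=17: θ=286.8° here. β=9.1, B=23.8. 17·(0.3824 − sin(2π·0.3824)/(2π)) = 4.6772 → s = 26.6772

26.6772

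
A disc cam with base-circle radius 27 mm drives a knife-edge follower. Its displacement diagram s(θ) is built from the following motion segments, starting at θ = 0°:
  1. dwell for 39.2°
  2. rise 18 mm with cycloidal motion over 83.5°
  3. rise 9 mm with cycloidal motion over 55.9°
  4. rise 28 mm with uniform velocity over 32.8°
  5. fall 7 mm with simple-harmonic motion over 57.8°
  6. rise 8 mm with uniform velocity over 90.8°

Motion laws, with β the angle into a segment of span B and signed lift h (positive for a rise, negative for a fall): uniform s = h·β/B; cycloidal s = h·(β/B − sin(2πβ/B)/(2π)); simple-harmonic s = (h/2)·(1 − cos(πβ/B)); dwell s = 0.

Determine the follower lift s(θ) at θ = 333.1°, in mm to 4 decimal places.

seg 1 [0°–39.2°] dwell: s stays 0.0000
seg 2 [39.2°–122.7°] cycloidal, h=18: full span → s += 18 → s = 18.0000
seg 3 [122.7°–178.6°] cycloidal, h=9: full span → s += 9 → s = 27.0000
seg 4 [178.6°–211.4°] uniform, h=28: full span → s += 28 → s = 55.0000
seg 5 [211.4°–269.2°] simple-harmonic, h=-7: full span → s += -7 → s = 48.0000
seg 6 [269.2°–360°] uniform, h=8: θ=333.1° here. β=63.9, B=90.8. 8·63.9/90.8 = 5.6300 → s = 53.6300

53.6300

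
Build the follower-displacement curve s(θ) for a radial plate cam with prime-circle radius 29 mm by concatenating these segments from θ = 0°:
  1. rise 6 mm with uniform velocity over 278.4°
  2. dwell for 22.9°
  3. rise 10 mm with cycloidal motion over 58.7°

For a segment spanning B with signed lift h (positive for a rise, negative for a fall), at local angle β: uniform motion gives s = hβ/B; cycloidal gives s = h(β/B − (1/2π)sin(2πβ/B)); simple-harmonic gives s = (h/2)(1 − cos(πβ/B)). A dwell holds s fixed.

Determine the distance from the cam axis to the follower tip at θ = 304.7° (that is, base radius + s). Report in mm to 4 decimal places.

seg 1 [0°–278.4°] uniform, h=6: full span → s += 6 → s = 6.0000
seg 2 [278.4°–301.3°] dwell: s stays 6.0000
seg 3 [301.3°–360°] cycloidal, h=10: θ=304.7° here. β=3.4, B=58.7. 10·(0.0579 − sin(2π·0.0579)/(2π)) = 0.0127 → s = 6.0127
radial distance = base radius + s = 29 + 6.0127 = 35.0127

35.0127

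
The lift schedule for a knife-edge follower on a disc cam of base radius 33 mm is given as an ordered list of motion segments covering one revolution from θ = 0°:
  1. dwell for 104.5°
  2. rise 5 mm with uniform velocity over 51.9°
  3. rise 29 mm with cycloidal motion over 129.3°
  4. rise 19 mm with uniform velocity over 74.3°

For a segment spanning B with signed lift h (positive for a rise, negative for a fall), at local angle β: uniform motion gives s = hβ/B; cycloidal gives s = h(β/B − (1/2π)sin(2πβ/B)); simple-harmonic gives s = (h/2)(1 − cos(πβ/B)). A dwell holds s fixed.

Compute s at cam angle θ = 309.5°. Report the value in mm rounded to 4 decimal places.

seg 1 [0°–104.5°] dwell: s stays 0.0000
seg 2 [104.5°–156.4°] uniform, h=5: full span → s += 5 → s = 5.0000
seg 3 [156.4°–285.7°] cycloidal, h=29: full span → s += 29 → s = 34.0000
seg 4 [285.7°–360°] uniform, h=19: θ=309.5° here. β=23.8, B=74.3. 19·23.8/74.3 = 6.0861 → s = 40.0861

40.0861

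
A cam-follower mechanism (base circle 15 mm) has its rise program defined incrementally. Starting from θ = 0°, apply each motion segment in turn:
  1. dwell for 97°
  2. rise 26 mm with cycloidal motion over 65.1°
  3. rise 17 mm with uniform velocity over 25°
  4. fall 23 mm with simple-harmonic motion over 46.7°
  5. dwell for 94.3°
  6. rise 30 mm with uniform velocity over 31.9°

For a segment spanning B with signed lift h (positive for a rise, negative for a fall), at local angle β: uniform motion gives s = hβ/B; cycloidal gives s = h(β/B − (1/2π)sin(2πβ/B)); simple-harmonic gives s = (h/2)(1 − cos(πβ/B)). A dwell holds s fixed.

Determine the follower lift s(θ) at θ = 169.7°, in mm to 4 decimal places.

seg 1 [0°–97°] dwell: s stays 0.0000
seg 2 [97°–162.1°] cycloidal, h=26: full span → s += 26 → s = 26.0000
seg 3 [162.1°–187.1°] uniform, h=17: θ=169.7° here. β=7.6, B=25. 17·7.6/25 = 5.1680 → s = 31.1680

31.1680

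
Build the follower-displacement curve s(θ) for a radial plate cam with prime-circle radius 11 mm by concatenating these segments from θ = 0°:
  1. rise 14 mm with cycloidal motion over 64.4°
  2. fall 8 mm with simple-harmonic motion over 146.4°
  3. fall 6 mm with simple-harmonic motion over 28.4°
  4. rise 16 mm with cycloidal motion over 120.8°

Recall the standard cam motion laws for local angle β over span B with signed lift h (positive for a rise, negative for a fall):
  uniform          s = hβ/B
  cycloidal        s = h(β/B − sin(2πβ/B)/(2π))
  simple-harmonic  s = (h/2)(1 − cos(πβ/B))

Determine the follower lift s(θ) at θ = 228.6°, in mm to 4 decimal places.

seg 1 [0°–64.4°] cycloidal, h=14: full span → s += 14 → s = 14.0000
seg 2 [64.4°–210.8°] simple-harmonic, h=-8: full span → s += -8 → s = 6.0000
seg 3 [210.8°–239.2°] simple-harmonic, h=-6: θ=228.6° here. β=17.8, B=28.4. -6/2·(1 − cos(π·0.6268)) = -4.1634 → s = 1.8366

1.8366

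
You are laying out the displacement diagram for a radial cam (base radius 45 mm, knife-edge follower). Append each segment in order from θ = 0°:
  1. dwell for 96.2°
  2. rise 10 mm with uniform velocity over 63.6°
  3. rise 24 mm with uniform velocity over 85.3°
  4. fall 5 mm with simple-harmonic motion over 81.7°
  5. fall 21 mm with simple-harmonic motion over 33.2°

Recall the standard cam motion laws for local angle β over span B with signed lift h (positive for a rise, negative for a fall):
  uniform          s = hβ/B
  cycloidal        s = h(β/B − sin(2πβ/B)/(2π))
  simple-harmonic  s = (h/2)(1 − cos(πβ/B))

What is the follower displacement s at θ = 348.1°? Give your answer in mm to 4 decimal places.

seg 1 [0°–96.2°] dwell: s stays 0.0000
seg 2 [96.2°–159.8°] uniform, h=10: full span → s += 10 → s = 10.0000
seg 3 [159.8°–245.1°] uniform, h=24: full span → s += 24 → s = 34.0000
seg 4 [245.1°–326.8°] simple-harmonic, h=-5: full span → s += -5 → s = 29.0000
seg 5 [326.8°–360°] simple-harmonic, h=-21: θ=348.1° here. β=21.3, B=33.2. -21/2·(1 − cos(π·0.6416)) = -15.0174 → s = 13.9826

13.9826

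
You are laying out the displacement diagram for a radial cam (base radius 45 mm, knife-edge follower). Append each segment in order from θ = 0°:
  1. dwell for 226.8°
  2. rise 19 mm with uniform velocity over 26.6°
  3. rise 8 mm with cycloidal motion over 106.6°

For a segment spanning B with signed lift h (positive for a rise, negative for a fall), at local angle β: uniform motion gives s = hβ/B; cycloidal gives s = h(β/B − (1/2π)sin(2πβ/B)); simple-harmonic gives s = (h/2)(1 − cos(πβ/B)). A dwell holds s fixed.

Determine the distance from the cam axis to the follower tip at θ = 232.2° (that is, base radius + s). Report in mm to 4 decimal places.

seg 1 [0°–226.8°] dwell: s stays 0.0000
seg 2 [226.8°–253.4°] uniform, h=19: θ=232.2° here. β=5.4, B=26.6. 19·5.4/26.6 = 3.8571 → s = 3.8571
radial distance = base radius + s = 45 + 3.8571 = 48.8571

48.8571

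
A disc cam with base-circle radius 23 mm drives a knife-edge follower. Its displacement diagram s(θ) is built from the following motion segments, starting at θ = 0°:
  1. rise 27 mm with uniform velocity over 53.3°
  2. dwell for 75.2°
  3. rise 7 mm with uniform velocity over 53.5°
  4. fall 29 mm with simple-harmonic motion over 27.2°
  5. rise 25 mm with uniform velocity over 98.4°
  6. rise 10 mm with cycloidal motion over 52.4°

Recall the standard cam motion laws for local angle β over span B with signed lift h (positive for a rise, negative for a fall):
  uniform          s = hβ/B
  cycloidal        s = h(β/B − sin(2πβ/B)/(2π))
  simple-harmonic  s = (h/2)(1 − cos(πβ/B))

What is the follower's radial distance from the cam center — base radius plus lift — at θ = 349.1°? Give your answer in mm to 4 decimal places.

seg 1 [0°–53.3°] uniform, h=27: full span → s += 27 → s = 27.0000
seg 2 [53.3°–128.5°] dwell: s stays 27.0000
seg 3 [128.5°–182°] uniform, h=7: full span → s += 7 → s = 34.0000
seg 4 [182°–209.2°] simple-harmonic, h=-29: full span → s += -29 → s = 5.0000
seg 5 [209.2°–307.6°] uniform, h=25: full span → s += 25 → s = 30.0000
seg 6 [307.6°–360°] cycloidal, h=10: θ=349.1° here. β=41.5, B=52.4. 10·(0.7920 − sin(2π·0.7920)/(2π)) = 9.4563 → s = 39.4563
radial distance = base radius + s = 23 + 39.4563 = 62.4563

62.4563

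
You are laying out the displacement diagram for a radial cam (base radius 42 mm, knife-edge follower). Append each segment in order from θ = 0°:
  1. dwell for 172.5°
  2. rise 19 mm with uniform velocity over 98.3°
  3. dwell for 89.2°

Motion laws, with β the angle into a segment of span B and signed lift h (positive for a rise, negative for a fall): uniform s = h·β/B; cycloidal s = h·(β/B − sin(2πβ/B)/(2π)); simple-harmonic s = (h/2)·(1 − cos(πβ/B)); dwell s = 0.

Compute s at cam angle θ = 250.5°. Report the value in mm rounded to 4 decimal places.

seg 1 [0°–172.5°] dwell: s stays 0.0000
seg 2 [172.5°–270.8°] uniform, h=19: θ=250.5° here. β=78, B=98.3. 19·78/98.3 = 15.0763 → s = 15.0763

15.0763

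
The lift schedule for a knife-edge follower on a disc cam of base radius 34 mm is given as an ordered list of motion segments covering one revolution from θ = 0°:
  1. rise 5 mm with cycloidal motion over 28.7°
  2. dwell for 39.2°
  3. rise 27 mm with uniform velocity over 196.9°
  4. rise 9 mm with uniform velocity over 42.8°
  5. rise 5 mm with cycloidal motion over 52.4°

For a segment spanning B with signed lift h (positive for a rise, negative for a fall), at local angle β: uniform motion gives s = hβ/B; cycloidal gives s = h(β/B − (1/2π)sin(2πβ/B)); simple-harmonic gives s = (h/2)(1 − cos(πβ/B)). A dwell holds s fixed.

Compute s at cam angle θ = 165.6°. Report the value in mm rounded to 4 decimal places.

seg 1 [0°–28.7°] cycloidal, h=5: full span → s += 5 → s = 5.0000
seg 2 [28.7°–67.9°] dwell: s stays 5.0000
seg 3 [67.9°–264.8°] uniform, h=27: θ=165.6° here. β=97.7, B=196.9. 27·97.7/196.9 = 13.3972 → s = 18.3972

18.3972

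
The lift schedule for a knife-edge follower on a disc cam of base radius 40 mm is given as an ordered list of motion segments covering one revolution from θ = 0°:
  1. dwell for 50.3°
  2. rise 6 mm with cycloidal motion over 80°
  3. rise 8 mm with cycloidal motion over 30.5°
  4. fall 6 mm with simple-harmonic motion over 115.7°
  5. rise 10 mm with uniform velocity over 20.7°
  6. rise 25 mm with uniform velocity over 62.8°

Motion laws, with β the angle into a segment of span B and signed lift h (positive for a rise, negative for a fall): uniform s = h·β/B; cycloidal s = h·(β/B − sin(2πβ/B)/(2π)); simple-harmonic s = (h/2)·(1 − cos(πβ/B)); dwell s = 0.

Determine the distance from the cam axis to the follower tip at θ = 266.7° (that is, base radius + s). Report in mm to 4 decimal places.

seg 1 [0°–50.3°] dwell: s stays 0.0000
seg 2 [50.3°–130.3°] cycloidal, h=6: full span → s += 6 → s = 6.0000
seg 3 [130.3°–160.8°] cycloidal, h=8: full span → s += 8 → s = 14.0000
seg 4 [160.8°–276.5°] simple-harmonic, h=-6: θ=266.7° here. β=105.9, B=115.7. -6/2·(1 − cos(π·0.9153)) = -5.8944 → s = 8.1056
radial distance = base radius + s = 40 + 8.1056 = 48.1056

48.1056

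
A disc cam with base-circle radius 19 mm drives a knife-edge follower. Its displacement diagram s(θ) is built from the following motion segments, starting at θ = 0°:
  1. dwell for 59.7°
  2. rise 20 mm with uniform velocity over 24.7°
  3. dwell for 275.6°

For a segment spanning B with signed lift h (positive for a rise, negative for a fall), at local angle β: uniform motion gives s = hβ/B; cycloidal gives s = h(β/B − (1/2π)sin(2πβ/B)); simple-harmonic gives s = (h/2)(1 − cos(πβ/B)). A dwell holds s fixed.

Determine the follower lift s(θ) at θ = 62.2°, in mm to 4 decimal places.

seg 1 [0°–59.7°] dwell: s stays 0.0000
seg 2 [59.7°–84.4°] uniform, h=20: θ=62.2° here. β=2.5, B=24.7. 20·2.5/24.7 = 2.0243 → s = 2.0243

2.0243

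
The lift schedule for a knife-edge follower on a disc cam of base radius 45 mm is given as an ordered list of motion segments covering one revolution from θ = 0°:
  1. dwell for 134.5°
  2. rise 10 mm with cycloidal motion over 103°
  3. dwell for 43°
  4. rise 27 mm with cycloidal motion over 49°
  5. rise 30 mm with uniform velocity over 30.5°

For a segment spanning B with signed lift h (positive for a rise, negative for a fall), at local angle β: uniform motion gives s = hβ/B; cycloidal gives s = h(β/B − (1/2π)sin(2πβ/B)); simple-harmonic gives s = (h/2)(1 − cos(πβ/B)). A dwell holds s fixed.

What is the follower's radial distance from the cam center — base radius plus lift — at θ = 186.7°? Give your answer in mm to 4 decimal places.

seg 1 [0°–134.5°] dwell: s stays 0.0000
seg 2 [134.5°–237.5°] cycloidal, h=10: θ=186.7° here. β=52.2, B=103. 10·(0.5068 − sin(2π·0.5068)/(2π)) = 5.1359 → s = 5.1359
radial distance = base radius + s = 45 + 5.1359 = 50.1359

50.1359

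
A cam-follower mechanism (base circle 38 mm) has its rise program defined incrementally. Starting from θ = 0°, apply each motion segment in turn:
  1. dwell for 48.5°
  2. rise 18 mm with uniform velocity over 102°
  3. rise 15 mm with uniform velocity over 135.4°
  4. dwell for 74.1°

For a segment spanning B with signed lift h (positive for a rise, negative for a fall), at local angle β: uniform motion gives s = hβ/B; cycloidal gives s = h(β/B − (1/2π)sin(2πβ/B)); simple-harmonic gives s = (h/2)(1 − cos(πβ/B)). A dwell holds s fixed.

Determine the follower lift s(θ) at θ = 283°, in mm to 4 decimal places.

seg 1 [0°–48.5°] dwell: s stays 0.0000
seg 2 [48.5°–150.5°] uniform, h=18: full span → s += 18 → s = 18.0000
seg 3 [150.5°–285.9°] uniform, h=15: θ=283° here. β=132.5, B=135.4. 15·132.5/135.4 = 14.6787 → s = 32.6787

32.6787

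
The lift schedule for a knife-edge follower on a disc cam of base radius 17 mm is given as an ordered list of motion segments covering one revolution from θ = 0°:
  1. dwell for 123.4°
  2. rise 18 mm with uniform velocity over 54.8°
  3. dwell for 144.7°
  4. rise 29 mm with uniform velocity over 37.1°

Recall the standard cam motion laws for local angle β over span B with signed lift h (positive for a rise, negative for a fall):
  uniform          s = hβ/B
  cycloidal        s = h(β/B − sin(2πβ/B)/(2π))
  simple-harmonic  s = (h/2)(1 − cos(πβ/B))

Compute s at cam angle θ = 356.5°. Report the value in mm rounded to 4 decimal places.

seg 1 [0°–123.4°] dwell: s stays 0.0000
seg 2 [123.4°–178.2°] uniform, h=18: full span → s += 18 → s = 18.0000
seg 3 [178.2°–322.9°] dwell: s stays 18.0000
seg 4 [322.9°–360°] uniform, h=29: θ=356.5° here. β=33.6, B=37.1. 29·33.6/37.1 = 26.2642 → s = 44.2642

44.2642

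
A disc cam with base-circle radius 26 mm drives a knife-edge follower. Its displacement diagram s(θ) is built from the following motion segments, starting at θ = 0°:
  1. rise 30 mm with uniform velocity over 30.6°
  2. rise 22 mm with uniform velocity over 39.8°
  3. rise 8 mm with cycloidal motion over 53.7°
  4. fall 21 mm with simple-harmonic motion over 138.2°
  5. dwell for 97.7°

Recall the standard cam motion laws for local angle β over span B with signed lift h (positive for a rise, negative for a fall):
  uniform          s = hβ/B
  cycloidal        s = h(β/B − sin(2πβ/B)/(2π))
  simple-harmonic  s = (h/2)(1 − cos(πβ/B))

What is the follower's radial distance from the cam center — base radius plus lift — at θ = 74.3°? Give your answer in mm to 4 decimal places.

seg 1 [0°–30.6°] uniform, h=30: full span → s += 30 → s = 30.0000
seg 2 [30.6°–70.4°] uniform, h=22: full span → s += 22 → s = 52.0000
seg 3 [70.4°–124.1°] cycloidal, h=8: θ=74.3° here. β=3.9, B=53.7. 8·(0.0726 − sin(2π·0.0726)/(2π)) = 0.0200 → s = 52.0200
radial distance = base radius + s = 26 + 52.0200 = 78.0200

78.0200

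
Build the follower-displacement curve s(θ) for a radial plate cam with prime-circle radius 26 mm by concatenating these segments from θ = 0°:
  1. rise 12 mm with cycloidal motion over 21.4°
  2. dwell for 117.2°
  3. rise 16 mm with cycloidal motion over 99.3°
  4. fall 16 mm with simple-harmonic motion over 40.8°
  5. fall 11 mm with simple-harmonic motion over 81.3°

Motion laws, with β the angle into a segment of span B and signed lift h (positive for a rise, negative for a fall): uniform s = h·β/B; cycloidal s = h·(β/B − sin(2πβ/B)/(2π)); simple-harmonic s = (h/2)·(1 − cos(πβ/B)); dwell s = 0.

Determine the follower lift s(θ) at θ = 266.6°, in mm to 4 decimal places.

seg 1 [0°–21.4°] cycloidal, h=12: full span → s += 12 → s = 12.0000
seg 2 [21.4°–138.6°] dwell: s stays 12.0000
seg 3 [138.6°–237.9°] cycloidal, h=16: full span → s += 16 → s = 28.0000
seg 4 [237.9°–278.7°] simple-harmonic, h=-16: θ=266.6° here. β=28.7, B=40.8. -16/2·(1 − cos(π·0.7034)) = -12.7718 → s = 15.2282

15.2282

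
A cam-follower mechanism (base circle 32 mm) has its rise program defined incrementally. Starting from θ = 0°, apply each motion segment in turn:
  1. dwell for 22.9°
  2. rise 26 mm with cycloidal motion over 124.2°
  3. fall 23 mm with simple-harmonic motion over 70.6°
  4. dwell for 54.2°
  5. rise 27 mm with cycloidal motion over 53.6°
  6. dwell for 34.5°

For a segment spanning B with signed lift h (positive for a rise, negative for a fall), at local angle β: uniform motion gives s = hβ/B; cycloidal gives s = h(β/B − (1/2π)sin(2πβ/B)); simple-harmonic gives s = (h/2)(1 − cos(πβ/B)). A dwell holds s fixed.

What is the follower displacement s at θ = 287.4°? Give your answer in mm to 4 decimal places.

seg 1 [0°–22.9°] dwell: s stays 0.0000
seg 2 [22.9°–147.1°] cycloidal, h=26: full span → s += 26 → s = 26.0000
seg 3 [147.1°–217.7°] simple-harmonic, h=-23: full span → s += -23 → s = 3.0000
seg 4 [217.7°–271.9°] dwell: s stays 3.0000
seg 5 [271.9°–325.5°] cycloidal, h=27: θ=287.4° here. β=15.5, B=53.6. 27·(0.2892 − sin(2π·0.2892)/(2π)) = 3.6402 → s = 6.6402

6.6402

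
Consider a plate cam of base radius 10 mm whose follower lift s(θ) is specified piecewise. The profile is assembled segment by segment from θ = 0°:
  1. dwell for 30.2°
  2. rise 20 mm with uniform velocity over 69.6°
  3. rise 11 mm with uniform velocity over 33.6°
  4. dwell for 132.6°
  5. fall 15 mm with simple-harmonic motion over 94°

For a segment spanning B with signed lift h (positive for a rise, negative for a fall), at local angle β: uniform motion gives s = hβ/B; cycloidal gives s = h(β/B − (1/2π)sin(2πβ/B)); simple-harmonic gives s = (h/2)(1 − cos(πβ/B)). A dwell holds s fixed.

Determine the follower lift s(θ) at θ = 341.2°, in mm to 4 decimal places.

seg 1 [0°–30.2°] dwell: s stays 0.0000
seg 2 [30.2°–99.8°] uniform, h=20: full span → s += 20 → s = 20.0000
seg 3 [99.8°–133.4°] uniform, h=11: full span → s += 11 → s = 31.0000
seg 4 [133.4°–266°] dwell: s stays 31.0000
seg 5 [266°–360°] simple-harmonic, h=-15: θ=341.2° here. β=75.2, B=94. -15/2·(1 − cos(π·0.8000)) = -13.5676 → s = 17.4324

17.4324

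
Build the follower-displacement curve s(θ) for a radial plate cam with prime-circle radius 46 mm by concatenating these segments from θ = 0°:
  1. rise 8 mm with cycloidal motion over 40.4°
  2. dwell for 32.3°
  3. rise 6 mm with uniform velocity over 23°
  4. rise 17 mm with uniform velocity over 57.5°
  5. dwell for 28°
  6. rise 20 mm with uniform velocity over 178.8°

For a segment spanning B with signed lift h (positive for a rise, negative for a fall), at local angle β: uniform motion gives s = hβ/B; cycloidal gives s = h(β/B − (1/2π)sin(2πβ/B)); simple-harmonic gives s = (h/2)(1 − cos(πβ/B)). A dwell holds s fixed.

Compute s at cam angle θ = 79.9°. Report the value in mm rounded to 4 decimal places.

seg 1 [0°–40.4°] cycloidal, h=8: full span → s += 8 → s = 8.0000
seg 2 [40.4°–72.7°] dwell: s stays 8.0000
seg 3 [72.7°–95.7°] uniform, h=6: θ=79.9° here. β=7.2, B=23. 6·7.2/23 = 1.8783 → s = 9.8783

9.8783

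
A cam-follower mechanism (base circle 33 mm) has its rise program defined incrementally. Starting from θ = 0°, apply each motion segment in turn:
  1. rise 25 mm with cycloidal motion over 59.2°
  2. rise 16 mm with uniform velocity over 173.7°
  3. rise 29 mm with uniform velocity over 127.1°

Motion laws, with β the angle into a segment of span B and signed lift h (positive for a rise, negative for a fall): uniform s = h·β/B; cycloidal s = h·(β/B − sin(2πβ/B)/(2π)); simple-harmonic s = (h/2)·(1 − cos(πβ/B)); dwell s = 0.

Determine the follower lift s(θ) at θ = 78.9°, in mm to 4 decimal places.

seg 1 [0°–59.2°] cycloidal, h=25: full span → s += 25 → s = 25.0000
seg 2 [59.2°–232.9°] uniform, h=16: θ=78.9° here. β=19.7, B=173.7. 16·19.7/173.7 = 1.8146 → s = 26.8146

26.8146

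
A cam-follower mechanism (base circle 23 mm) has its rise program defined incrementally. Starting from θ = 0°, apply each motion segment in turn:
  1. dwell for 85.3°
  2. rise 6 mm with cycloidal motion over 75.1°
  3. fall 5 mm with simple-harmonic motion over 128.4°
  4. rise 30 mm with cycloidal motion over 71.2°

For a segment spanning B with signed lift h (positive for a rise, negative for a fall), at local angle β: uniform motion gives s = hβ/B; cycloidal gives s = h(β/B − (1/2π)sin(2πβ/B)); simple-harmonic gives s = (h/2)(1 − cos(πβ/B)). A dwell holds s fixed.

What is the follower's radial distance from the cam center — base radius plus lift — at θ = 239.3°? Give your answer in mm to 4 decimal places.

seg 1 [0°–85.3°] dwell: s stays 0.0000
seg 2 [85.3°–160.4°] cycloidal, h=6: full span → s += 6 → s = 6.0000
seg 3 [160.4°–288.8°] simple-harmonic, h=-5: θ=239.3° here. β=78.9, B=128.4. -5/2·(1 − cos(π·0.6145)) = -3.3799 → s = 2.6201
radial distance = base radius + s = 23 + 2.6201 = 25.6201

25.6201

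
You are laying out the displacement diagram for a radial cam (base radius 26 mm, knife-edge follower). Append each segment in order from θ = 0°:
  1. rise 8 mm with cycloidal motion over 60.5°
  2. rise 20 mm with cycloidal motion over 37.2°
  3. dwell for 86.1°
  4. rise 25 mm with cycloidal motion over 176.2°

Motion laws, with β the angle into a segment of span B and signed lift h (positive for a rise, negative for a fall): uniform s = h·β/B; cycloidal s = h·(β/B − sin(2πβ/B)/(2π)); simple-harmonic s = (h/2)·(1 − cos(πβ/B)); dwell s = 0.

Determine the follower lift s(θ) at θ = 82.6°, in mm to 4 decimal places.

seg 1 [0°–60.5°] cycloidal, h=8: full span → s += 8 → s = 8.0000
seg 2 [60.5°–97.7°] cycloidal, h=20: θ=82.6° here. β=22.1, B=37.2. 20·(0.5941 − sin(2π·0.5941)/(2π)) = 13.6557 → s = 21.6557

21.6557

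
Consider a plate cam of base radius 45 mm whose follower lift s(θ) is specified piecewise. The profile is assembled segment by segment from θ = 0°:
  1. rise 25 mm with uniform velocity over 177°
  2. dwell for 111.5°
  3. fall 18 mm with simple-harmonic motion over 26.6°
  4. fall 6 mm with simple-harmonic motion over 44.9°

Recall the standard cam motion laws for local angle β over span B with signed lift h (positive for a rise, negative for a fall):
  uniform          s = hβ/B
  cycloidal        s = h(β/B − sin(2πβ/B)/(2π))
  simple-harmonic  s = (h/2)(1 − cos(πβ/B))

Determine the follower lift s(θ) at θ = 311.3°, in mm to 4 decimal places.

seg 1 [0°–177°] uniform, h=25: full span → s += 25 → s = 25.0000
seg 2 [177°–288.5°] dwell: s stays 25.0000
seg 3 [288.5°–315.1°] simple-harmonic, h=-18: θ=311.3° here. β=22.8, B=26.6. -18/2·(1 − cos(π·0.8571)) = -17.1087 → s = 7.8913

7.8913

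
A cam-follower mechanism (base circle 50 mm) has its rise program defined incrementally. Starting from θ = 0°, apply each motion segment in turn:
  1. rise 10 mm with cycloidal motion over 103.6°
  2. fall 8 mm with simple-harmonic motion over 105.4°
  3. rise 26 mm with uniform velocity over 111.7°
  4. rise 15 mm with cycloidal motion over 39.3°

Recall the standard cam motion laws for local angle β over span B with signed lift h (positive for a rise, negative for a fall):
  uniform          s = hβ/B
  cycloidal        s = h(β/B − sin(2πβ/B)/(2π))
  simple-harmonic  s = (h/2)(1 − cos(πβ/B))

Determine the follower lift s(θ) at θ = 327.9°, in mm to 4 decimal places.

seg 1 [0°–103.6°] cycloidal, h=10: full span → s += 10 → s = 10.0000
seg 2 [103.6°–209°] simple-harmonic, h=-8: full span → s += -8 → s = 2.0000
seg 3 [209°–320.7°] uniform, h=26: full span → s += 26 → s = 28.0000
seg 4 [320.7°–360°] cycloidal, h=15: θ=327.9° here. β=7.2, B=39.3. 15·(0.1832 − sin(2π·0.1832)/(2π)) = 0.5679 → s = 28.5679

28.5679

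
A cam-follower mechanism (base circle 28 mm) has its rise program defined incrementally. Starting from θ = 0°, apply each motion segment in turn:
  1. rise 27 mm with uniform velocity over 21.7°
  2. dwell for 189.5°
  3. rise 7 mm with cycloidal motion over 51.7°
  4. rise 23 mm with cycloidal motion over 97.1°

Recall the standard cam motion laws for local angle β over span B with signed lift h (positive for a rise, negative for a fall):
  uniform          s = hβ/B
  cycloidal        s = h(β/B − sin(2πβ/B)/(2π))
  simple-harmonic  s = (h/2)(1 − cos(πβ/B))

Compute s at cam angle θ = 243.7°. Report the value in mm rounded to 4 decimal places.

seg 1 [0°–21.7°] uniform, h=27: full span → s += 27 → s = 27.0000
seg 2 [21.7°–211.2°] dwell: s stays 27.0000
seg 3 [211.2°–262.9°] cycloidal, h=7: θ=243.7° here. β=32.5, B=51.7. 7·(0.6286 − sin(2π·0.6286)/(2π)) = 5.2059 → s = 32.2059

32.2059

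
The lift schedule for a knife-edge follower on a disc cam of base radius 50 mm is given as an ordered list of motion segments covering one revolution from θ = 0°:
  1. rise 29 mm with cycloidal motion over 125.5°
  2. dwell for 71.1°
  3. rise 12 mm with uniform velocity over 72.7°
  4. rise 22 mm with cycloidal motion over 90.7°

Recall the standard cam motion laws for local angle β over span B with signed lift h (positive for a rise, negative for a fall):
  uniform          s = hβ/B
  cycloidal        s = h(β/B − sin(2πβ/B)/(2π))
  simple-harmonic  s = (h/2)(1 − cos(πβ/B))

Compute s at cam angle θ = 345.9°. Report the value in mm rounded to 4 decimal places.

seg 1 [0°–125.5°] cycloidal, h=29: full span → s += 29 → s = 29.0000
seg 2 [125.5°–196.6°] dwell: s stays 29.0000
seg 3 [196.6°–269.3°] uniform, h=12: full span → s += 12 → s = 41.0000
seg 4 [269.3°–360°] cycloidal, h=22: θ=345.9° here. β=76.6, B=90.7. 22·(0.8445 − sin(2π·0.8445)/(2π)) = 21.4815 → s = 62.4815

62.4815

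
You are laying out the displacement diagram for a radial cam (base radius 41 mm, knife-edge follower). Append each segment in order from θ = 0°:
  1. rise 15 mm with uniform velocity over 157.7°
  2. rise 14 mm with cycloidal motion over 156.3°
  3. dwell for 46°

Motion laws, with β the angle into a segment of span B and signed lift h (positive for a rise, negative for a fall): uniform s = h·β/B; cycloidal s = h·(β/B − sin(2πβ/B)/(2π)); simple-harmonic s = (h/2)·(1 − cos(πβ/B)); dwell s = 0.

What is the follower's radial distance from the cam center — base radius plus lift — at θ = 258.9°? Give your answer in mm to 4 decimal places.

seg 1 [0°–157.7°] uniform, h=15: full span → s += 15 → s = 15.0000
seg 2 [157.7°–314°] cycloidal, h=14: θ=258.9° here. β=101.2, B=156.3. 14·(0.6475 − sin(2π·0.6475)/(2π)) = 10.8462 → s = 25.8462
radial distance = base radius + s = 41 + 25.8462 = 66.8462

66.8462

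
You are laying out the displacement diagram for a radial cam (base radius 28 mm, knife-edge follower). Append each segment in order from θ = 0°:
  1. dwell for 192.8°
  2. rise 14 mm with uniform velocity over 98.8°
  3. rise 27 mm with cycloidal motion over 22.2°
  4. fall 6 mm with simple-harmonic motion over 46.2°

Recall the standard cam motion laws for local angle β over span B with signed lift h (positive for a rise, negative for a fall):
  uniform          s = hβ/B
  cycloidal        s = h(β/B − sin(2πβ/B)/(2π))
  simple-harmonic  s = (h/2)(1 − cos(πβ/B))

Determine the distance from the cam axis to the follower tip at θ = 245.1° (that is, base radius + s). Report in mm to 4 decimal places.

seg 1 [0°–192.8°] dwell: s stays 0.0000
seg 2 [192.8°–291.6°] uniform, h=14: θ=245.1° here. β=52.3, B=98.8. 14·52.3/98.8 = 7.4109 → s = 7.4109
radial distance = base radius + s = 28 + 7.4109 = 35.4109

35.4109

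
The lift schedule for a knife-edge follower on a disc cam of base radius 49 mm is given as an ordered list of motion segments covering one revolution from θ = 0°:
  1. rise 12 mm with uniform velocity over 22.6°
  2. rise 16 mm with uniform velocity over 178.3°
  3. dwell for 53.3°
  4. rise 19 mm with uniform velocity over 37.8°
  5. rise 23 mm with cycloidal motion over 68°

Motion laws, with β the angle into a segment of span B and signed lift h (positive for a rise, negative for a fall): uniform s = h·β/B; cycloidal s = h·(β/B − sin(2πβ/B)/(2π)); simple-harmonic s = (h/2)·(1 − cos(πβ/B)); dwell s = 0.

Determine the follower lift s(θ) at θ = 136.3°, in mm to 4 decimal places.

seg 1 [0°–22.6°] uniform, h=12: full span → s += 12 → s = 12.0000
seg 2 [22.6°–200.9°] uniform, h=16: θ=136.3° here. β=113.7, B=178.3. 16·113.7/178.3 = 10.2030 → s = 22.2030

22.2030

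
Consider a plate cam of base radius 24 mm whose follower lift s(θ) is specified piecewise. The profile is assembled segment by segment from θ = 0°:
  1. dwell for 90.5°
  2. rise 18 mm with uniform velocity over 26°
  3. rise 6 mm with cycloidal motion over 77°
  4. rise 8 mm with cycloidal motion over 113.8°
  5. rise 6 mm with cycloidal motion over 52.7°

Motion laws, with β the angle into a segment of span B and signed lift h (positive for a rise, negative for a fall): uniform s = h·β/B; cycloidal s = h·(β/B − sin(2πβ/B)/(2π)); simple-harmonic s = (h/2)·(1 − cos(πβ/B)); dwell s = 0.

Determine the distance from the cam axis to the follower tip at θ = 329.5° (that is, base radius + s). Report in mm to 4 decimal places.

seg 1 [0°–90.5°] dwell: s stays 0.0000
seg 2 [90.5°–116.5°] uniform, h=18: full span → s += 18 → s = 18.0000
seg 3 [116.5°–193.5°] cycloidal, h=6: full span → s += 6 → s = 24.0000
seg 4 [193.5°–307.3°] cycloidal, h=8: full span → s += 8 → s = 32.0000
seg 5 [307.3°–360°] cycloidal, h=6: θ=329.5° here. β=22.2, B=52.7. 6·(0.4213 − sin(2π·0.4213)/(2π)) = 2.0741 → s = 34.0741
radial distance = base radius + s = 24 + 34.0741 = 58.0741

58.0741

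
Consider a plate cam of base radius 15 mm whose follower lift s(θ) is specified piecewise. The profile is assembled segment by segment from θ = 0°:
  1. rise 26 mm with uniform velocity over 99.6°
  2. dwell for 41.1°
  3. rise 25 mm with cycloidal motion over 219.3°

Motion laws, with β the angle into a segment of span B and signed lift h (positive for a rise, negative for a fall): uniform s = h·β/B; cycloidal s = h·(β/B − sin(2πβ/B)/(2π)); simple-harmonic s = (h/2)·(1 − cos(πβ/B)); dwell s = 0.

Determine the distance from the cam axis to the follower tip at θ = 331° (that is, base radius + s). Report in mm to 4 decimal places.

seg 1 [0°–99.6°] uniform, h=26: full span → s += 26 → s = 26.0000
seg 2 [99.6°–140.7°] dwell: s stays 26.0000
seg 3 [140.7°–360°] cycloidal, h=25: θ=331° here. β=190.3, B=219.3. 25·(0.8678 − sin(2π·0.8678)/(2π)) = 24.6325 → s = 50.6325
radial distance = base radius + s = 15 + 50.6325 = 65.6325

65.6325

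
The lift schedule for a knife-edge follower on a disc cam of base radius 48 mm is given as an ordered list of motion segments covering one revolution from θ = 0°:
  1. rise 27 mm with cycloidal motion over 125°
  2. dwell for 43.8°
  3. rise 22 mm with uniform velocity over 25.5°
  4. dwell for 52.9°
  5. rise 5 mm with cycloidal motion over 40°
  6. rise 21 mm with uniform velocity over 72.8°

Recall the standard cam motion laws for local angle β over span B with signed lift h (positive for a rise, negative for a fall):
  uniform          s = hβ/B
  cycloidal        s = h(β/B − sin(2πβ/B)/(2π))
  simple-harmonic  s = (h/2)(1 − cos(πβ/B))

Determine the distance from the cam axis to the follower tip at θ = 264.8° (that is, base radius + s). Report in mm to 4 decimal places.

seg 1 [0°–125°] cycloidal, h=27: full span → s += 27 → s = 27.0000
seg 2 [125°–168.8°] dwell: s stays 27.0000
seg 3 [168.8°–194.3°] uniform, h=22: full span → s += 22 → s = 49.0000
seg 4 [194.3°–247.2°] dwell: s stays 49.0000
seg 5 [247.2°–287.2°] cycloidal, h=5: θ=264.8° here. β=17.6, B=40. 5·(0.4400 − sin(2π·0.4400)/(2π)) = 1.9071 → s = 50.9071
radial distance = base radius + s = 48 + 50.9071 = 98.9071

98.9071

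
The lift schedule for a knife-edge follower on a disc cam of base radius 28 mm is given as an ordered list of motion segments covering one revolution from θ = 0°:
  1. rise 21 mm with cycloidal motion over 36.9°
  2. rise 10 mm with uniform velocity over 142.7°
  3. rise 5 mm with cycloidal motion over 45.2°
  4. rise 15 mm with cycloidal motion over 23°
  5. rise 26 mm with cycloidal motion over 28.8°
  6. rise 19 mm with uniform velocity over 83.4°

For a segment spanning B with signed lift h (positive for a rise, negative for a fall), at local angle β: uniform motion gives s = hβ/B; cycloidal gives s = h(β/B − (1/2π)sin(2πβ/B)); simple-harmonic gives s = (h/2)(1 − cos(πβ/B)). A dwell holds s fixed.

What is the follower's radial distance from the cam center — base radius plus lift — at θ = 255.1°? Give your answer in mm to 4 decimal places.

seg 1 [0°–36.9°] cycloidal, h=21: full span → s += 21 → s = 21.0000
seg 2 [36.9°–179.6°] uniform, h=10: full span → s += 10 → s = 31.0000
seg 3 [179.6°–224.8°] cycloidal, h=5: full span → s += 5 → s = 36.0000
seg 4 [224.8°–247.8°] cycloidal, h=15: full span → s += 15 → s = 51.0000
seg 5 [247.8°–276.6°] cycloidal, h=26: θ=255.1° here. β=7.3, B=28.8. 26·(0.2535 − sin(2π·0.2535)/(2π)) = 2.4532 → s = 53.4532
radial distance = base radius + s = 28 + 53.4532 = 81.4532

81.4532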